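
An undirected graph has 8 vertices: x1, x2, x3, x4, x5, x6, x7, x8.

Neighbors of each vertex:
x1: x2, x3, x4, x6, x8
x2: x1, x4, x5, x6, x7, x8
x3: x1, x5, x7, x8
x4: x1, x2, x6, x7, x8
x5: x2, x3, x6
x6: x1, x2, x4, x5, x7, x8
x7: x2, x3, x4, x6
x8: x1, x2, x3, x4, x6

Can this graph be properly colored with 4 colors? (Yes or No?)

x1, x2, x4, x6, x8 form a clique, so at least 5 colors are needed.
So 4 colors are not enough.

No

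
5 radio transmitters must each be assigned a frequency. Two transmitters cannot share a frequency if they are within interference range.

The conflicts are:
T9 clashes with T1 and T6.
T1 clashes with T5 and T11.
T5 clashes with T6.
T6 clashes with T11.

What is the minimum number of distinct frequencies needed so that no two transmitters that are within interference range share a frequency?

2

T5 and T6 conflict, so at least 2 frequencies are needed.
2 frequencies suffice: T9=2, T1=1, T5=2, T6=1, T11=2. No two conflicting transmitters share a frequency.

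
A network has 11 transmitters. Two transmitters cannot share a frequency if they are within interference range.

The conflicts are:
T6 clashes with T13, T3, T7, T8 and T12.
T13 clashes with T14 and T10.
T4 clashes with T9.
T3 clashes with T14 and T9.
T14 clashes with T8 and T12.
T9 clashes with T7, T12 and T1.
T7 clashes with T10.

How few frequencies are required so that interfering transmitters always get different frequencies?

T6 and T7 conflict, so at least 2 frequencies are needed.
2 frequencies suffice: frequency 1 → {T6, T14, T9, T10}; frequency 2 → {T13, T4, T3, T7, T8, T12, T1}. No two conflicting transmitters share a frequency.

2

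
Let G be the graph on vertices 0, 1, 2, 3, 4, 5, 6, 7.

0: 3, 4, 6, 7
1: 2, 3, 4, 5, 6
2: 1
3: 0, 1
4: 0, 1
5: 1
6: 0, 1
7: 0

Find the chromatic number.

2

0 and 7 are adjacent, so at least 2 colors are needed.
A valid assignment using 2 colors: 0=a, 1=a, 2=b, 3=b, 4=b, 5=b, 6=b, 7=b. Every edge joins two different colors.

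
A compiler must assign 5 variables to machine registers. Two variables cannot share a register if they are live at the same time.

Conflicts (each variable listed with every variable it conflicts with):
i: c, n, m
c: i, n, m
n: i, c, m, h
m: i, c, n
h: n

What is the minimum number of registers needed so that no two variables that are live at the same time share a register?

i, c, n, m all conflict with each other, so at least 4 registers are needed.
Using 4 registers: i=2, c=4, n=1, m=3, h=2. No two conflicting variables share a register.

4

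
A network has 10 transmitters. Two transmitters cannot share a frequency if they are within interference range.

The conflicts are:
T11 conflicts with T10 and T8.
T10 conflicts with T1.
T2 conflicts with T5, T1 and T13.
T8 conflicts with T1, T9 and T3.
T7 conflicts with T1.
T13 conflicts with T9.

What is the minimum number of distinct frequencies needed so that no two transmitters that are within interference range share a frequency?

The cycle T9-T13-T2-T1-T8-T9 has odd length 5, so it cannot be 2-colored; at least 3 frequencies are needed.
Using 3 frequencies: T11=2, T10=1, T2=1, T8=1, T7=1, T5=2, T1=2, T13=3, T9=2, T3=2. Every pair that conflicts lands in different frequencies.

3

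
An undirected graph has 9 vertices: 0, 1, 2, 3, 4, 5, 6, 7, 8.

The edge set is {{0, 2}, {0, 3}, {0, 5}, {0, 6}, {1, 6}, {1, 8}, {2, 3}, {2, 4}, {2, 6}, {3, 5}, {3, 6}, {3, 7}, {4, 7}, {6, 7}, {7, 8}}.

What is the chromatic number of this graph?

0, 2, 3, 6 form a clique, so at least 4 colors are needed.
4 colors suffice: 0=d, 1=b, 2=c, 3=b, 4=a, 5=a, 6=a, 7=c, 8=a. Every edge joins two different colors.

4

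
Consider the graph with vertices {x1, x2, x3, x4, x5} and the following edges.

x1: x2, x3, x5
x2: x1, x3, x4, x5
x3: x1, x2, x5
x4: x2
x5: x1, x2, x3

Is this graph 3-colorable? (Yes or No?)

x1, x2, x3, x5 are pairwise adjacent (a clique of size 4), so at least 4 colors are needed.
So 3 colors are not enough.

No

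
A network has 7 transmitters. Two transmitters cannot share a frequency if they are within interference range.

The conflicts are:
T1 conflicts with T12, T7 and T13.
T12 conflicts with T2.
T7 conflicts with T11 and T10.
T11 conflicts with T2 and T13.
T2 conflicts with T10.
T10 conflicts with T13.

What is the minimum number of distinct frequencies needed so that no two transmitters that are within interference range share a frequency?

The cycle T7-T1-T12-T2-T11-T7 has odd length 5, so it cannot be 2-colored; at least 3 frequencies are needed.
3 frequencies suffice: frequency 1 → {T1, T11, T10}; frequency 2 → {T7, T2, T13}; frequency 3 → {T12}. Every pair that conflicts lands in different frequencies.

3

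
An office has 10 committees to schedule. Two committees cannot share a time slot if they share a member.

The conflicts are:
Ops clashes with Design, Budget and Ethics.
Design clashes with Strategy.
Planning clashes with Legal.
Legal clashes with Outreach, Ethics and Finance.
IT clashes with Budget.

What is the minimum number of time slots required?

2

Planning and Legal conflict, so at least 2 time slots are needed.
A valid assignment using 2 time slots: Ops=1, Design=2, Planning=2, Legal=1, IT=1, Budget=2, Outreach=2, Strategy=1, Ethics=2, Finance=2. No two conflicting committees share a time slot.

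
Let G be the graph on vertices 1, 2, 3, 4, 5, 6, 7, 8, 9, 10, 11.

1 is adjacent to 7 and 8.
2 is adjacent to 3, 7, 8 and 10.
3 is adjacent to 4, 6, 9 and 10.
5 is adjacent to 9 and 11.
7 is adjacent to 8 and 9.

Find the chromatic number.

1, 7, 8 are mutually adjacent, so at least 3 colors are needed.
One proper 3-coloring: 1=blue, 2=blue, 3=red, 4=blue, 5=red, 6=blue, 7=red, 8=green, 9=blue, 10=green, 11=blue. Each edge has distinct colors on its endpoints.

3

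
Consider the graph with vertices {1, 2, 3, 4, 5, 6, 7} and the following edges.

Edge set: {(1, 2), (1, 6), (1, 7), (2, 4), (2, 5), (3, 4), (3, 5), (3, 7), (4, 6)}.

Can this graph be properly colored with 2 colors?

No

The cycle 1-2-4-3-7-1 has odd length 5, so it cannot be 2-colored; at least 3 colors are needed.
So 2 colors are not enough.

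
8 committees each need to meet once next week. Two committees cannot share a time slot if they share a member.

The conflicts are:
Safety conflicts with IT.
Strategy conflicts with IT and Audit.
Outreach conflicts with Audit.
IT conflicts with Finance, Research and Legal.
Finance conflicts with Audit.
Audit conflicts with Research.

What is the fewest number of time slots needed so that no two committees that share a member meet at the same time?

2

IT and Legal conflict, so at least 2 time slots are needed.
2 time slots suffice: Safety=2, Strategy=2, Outreach=2, IT=1, Finance=2, Audit=1, Research=2, Legal=2. No two conflicting committees share a time slot.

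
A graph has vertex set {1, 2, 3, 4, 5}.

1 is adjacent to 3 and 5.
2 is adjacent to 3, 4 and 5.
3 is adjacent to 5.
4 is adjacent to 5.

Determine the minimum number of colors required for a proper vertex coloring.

3

2, 3, 5 form a triangle, so at least 3 colors are needed.
3 colors suffice: color a → {5}; color b → {3, 4}; color c → {1, 2}. No two adjacent vertices share a color.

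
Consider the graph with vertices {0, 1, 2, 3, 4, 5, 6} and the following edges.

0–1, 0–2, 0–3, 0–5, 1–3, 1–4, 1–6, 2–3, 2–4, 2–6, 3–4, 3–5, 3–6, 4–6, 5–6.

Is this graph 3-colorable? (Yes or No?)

2, 3, 4, 6 are pairwise adjacent (a clique of size 4), so at least 4 colors are needed.
So 3 colors are not enough.

No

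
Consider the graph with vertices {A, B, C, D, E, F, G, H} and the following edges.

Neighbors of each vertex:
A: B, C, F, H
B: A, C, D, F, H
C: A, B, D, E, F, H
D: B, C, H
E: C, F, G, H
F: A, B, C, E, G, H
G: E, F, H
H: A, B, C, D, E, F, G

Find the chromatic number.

A, B, C, F, H are mutually adjacent (a clique of size 5), so at least 5 colors are needed.
5 colors suffice: A=purple, B=yellow, C=green, D=blue, E=yellow, F=blue, G=green, H=red. No two adjacent vertices share a color.

5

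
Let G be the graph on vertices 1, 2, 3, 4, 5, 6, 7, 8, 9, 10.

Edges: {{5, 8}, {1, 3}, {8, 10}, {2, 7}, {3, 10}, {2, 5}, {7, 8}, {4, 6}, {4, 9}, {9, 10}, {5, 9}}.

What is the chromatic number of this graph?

4 and 6 are adjacent, so at least 2 colors are needed.
2 colors suffice: color a → {2, 3, 6, 8, 9}; color b → {1, 4, 5, 7, 10}. Every edge joins two different colors.

2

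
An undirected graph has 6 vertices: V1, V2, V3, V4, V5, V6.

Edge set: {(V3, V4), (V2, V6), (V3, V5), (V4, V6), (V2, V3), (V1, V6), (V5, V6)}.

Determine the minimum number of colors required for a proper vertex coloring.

V3 and V4 are adjacent, so at least 2 colors are needed.
2 colors suffice: color red → {V3, V6}; color blue → {V1, V2, V4, V5}. Every edge joins two different colors.

2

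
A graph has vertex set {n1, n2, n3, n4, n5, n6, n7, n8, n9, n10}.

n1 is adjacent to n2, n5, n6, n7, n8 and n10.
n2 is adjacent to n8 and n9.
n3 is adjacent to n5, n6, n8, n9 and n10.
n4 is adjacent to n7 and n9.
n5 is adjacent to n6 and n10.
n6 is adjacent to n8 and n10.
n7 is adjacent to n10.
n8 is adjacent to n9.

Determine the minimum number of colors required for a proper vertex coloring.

4

n1, n5, n6, n10 form a clique, so at least 4 colors are needed.
4 colors suffice: color 1 → {n1, n3, n4}; color 2 → {n6, n7, n9}; color 3 → {n8, n10}; color 4 → {n2, n5}. Each edge has distinct colors on its endpoints.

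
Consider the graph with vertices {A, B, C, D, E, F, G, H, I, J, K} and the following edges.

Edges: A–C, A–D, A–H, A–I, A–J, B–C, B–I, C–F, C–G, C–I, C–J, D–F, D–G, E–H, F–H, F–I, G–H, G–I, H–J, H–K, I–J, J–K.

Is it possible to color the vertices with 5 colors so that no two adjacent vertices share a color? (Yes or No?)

Yes

The chromatic number is 4. A, C, I, J are mutually adjacent (a clique of size 4), so at least 4 colors are needed.
4 colors suffice: color 1 → {D, H, I}; color 2 → {C, E, K}; color 3 → {B, F, G, J}; color 4 → {A}.
Since 5 ≥ 4, a proper 5-coloring certainly exists.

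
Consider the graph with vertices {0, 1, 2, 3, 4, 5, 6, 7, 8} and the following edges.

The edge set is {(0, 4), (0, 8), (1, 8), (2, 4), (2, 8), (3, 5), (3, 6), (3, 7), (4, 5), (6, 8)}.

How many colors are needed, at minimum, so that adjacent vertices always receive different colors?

6 and 8 are adjacent, so at least 2 colors are needed.
A valid assignment using 2 colors: 0=b, 1=b, 2=b, 3=a, 4=a, 5=b, 6=b, 7=b, 8=a. Each edge has distinct colors on its endpoints.

2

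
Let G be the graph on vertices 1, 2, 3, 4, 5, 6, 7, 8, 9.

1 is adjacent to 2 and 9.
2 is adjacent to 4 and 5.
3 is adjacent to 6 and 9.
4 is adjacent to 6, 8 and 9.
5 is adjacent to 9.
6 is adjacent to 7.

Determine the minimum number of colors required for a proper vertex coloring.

2

2 and 5 are adjacent, so at least 2 colors are needed.
A valid assignment using 2 colors: 1=red, 2=blue, 3=red, 4=red, 5=red, 6=blue, 7=red, 8=blue, 9=blue. No two adjacent vertices share a color.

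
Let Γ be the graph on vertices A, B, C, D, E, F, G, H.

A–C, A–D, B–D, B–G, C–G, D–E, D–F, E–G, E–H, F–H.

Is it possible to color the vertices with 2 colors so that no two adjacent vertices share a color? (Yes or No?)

No

The cycle C-G-B-D-A-C has odd length 5, so it cannot be 2-colored; at least 3 colors are needed.
So 2 colors are not enough.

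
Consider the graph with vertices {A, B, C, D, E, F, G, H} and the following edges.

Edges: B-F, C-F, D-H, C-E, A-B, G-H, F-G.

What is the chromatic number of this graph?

D and H are adjacent, so at least 2 colors are needed.
2 colors suffice: color red → {A, E, F, H}; color blue → {B, C, D, G}. No two adjacent vertices share a color.

2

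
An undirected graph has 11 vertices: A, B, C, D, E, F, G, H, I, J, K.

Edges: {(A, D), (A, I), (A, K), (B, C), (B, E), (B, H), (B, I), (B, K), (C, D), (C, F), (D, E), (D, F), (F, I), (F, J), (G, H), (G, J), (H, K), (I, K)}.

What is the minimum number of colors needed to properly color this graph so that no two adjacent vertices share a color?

C, D, F are pairwise adjacent, so at least 3 colors are needed.
3 colors suffice: color 1 → {A, B, F, G}; color 2 → {D, H, I, J}; color 3 → {C, E, K}. No two adjacent vertices share a color.

3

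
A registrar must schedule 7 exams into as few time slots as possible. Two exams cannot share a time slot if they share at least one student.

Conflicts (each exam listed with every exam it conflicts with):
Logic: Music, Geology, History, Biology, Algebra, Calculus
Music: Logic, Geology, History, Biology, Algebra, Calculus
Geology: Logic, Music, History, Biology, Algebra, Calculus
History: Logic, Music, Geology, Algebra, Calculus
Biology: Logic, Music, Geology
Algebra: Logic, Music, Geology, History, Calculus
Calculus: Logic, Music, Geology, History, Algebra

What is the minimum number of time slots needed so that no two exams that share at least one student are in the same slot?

6

Logic, Music, Geology, History, Algebra, Calculus all conflict with each other, so at least 6 time slots are needed.
6 time slots suffice: time slot 1 → {Music}; time slot 2 → {Logic}; time slot 3 → {Geology}; time slot 4 → {Biology, Algebra}; time slot 5 → {Calculus}; time slot 6 → {History}. No two conflicting exams share a time slot.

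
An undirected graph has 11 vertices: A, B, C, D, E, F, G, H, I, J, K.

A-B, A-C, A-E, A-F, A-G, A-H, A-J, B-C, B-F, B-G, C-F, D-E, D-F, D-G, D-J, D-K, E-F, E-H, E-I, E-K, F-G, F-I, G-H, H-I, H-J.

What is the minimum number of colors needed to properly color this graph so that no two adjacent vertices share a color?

4

A, B, C, F are mutually adjacent (a clique of size 4), so at least 4 colors are needed.
4 colors suffice: color red → {A, D, I}; color blue → {F, H, K}; color green → {C, E, G, J}; color yellow → {B}. No two adjacent vertices share a color.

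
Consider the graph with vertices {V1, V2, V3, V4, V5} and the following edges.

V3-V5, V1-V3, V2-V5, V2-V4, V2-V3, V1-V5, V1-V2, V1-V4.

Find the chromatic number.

4

V1, V2, V3, V5 form a clique, so at least 4 colors are needed.
4 colors suffice: color 1 → {V1}; color 2 → {V2}; color 3 → {V3, V4}; color 4 → {V5}. No two adjacent vertices share a color.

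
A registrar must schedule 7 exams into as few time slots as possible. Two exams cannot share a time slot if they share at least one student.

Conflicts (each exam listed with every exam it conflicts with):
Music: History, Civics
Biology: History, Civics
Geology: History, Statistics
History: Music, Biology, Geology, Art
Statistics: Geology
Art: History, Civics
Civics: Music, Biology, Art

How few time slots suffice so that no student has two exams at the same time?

2

Geology and History conflict, so at least 2 time slots are needed.
Using 2 time slots: Music=2, Biology=2, Geology=2, History=1, Statistics=1, Art=2, Civics=1. Every pair that conflicts lands in different time slots.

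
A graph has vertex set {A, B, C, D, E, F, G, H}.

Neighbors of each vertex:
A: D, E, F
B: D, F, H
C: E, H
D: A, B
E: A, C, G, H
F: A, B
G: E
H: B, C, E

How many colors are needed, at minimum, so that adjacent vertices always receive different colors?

3

C, E, H form a triangle, so at least 3 colors are needed.
3 colors suffice: color 1 → {B, E}; color 2 → {A, G, H}; color 3 → {C, D, F}. No two adjacent vertices share a color.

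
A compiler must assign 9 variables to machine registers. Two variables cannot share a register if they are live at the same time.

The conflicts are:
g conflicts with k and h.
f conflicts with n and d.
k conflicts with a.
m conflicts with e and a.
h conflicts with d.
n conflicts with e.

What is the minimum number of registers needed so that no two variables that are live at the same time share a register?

The cycle k-g-h-d-f-n-e-m-a-k has odd length 9, so it cannot be 2-colored; at least 3 registers are needed.
3 registers suffice: g=1, f=1, k=2, m=2, h=3, n=2, e=1, d=2, a=1. No two conflicting variables share a register.

3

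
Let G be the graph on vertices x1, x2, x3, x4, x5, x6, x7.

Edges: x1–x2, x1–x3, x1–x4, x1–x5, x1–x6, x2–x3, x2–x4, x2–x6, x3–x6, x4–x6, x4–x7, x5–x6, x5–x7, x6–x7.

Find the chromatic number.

x1, x2, x4, x6 are pairwise adjacent (a clique of size 4), so at least 4 colors are needed.
One proper 4-coloring: x1=2, x2=4, x3=3, x4=3, x5=3, x6=1, x7=2. Each edge has distinct colors on its endpoints.

4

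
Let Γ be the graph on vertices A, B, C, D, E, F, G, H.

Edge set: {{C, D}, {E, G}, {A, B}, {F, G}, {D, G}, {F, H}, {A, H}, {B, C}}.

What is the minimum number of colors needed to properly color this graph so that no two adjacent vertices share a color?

3

The cycle B-A-H-F-G-D-C-B has odd length 7, so it cannot be 2-colored; at least 3 colors are needed.
3 colors suffice: color red → {B, G, H}; color blue → {A, D, E, F}; color green → {C}. Each edge has distinct colors on its endpoints.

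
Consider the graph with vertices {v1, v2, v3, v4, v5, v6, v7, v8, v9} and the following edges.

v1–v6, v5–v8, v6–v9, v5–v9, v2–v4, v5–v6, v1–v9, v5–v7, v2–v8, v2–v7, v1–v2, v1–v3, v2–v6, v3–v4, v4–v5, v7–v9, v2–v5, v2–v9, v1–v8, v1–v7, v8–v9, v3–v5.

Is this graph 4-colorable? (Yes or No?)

The chromatic number is 4. v2, v5, v6, v9 are pairwise adjacent (a clique of size 4), so at least 4 colors are needed.
A valid assignment using 4 colors: v1=red, v2=blue, v3=blue, v4=green, v5=red, v6=yellow, v7=yellow, v8=yellow, v9=green.
That is already a proper 4-coloring.

Yes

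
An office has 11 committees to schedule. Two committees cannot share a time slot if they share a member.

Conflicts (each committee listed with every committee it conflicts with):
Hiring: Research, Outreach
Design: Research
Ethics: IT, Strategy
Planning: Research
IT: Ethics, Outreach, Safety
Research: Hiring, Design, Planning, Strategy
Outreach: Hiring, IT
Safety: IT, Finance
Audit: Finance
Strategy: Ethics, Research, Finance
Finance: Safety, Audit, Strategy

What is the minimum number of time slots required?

The cycle Strategy-Ethics-IT-Safety-Finance-Strategy has odd length 5, so it cannot be 2-colored; at least 3 time slots are needed.
3 time slots suffice: Hiring=3, Design=2, Ethics=3, Planning=2, IT=1, Research=1, Outreach=2, Safety=2, Audit=2, Strategy=2, Finance=1. Every pair that conflicts lands in different time slots.

3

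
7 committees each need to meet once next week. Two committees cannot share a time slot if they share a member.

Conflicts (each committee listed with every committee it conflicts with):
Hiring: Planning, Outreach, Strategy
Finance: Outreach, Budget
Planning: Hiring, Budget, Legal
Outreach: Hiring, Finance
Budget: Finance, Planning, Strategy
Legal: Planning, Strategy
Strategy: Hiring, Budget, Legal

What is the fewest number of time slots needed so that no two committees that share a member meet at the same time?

The cycle Finance-Outreach-Hiring-Strategy-Budget-Finance has odd length 5, so it cannot be 2-colored; at least 3 time slots are needed.
3 time slots suffice: time slot 1 → {Hiring, Budget, Legal}; time slot 2 → {Finance, Planning, Strategy}; time slot 3 → {Outreach}. Each listed conflict is separated.

3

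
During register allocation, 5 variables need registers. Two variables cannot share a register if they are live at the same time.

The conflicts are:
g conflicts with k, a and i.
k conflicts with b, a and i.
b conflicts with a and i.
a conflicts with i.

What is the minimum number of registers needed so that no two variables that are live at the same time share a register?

4

g, k, a, i are mutually in conflict, so at least 4 registers are needed.
A valid assignment using 4 registers: g=4, k=3, b=4, a=1, i=2. Every pair that conflicts lands in different registers.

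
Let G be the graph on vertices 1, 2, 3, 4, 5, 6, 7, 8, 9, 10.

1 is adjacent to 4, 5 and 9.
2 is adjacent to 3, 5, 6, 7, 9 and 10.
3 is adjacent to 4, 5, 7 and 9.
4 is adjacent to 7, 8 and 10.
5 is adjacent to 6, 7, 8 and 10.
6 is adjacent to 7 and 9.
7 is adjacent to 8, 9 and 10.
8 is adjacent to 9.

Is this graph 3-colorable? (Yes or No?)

2, 3, 7, 9 are mutually adjacent (a clique of size 4), so at least 4 colors are needed.
So 3 colors are not enough.

No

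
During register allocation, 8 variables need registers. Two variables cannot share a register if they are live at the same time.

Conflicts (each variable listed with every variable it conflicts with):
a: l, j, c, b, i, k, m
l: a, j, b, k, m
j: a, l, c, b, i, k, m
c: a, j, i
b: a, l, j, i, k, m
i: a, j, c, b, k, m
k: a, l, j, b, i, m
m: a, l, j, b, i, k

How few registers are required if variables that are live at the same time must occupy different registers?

6

a, j, b, i, k, m are mutually in conflict, so at least 6 registers are needed.
6 registers suffice: a=1, l=5, j=2, c=3, b=4, i=5, k=3, m=6. Each listed conflict is separated.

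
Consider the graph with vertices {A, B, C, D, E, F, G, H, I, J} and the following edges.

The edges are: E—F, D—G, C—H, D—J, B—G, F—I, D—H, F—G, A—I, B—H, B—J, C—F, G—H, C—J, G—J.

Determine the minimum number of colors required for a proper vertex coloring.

3

D, G, J form a triangle, so at least 3 colors are needed.
3 colors suffice: color red → {C, E, G, I}; color blue → {A, F, H, J}; color green → {B, D}. No two adjacent vertices share a color.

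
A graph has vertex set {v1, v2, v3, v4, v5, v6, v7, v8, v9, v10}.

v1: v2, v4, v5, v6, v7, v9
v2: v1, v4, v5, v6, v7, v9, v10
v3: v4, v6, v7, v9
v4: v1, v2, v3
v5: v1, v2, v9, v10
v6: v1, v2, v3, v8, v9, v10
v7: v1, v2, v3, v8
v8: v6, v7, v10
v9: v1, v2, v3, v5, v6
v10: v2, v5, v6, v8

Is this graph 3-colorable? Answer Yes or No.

No

v1, v2, v5, v9 are pairwise adjacent (a clique of size 4), so at least 4 colors are needed.
So 3 colors are not enough.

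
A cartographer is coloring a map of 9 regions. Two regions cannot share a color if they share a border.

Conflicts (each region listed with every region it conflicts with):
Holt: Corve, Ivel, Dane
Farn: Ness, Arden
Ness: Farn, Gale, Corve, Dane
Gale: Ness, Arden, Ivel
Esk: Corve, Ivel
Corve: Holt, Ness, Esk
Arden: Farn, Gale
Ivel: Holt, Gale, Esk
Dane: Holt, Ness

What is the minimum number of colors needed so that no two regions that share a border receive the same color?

The cycle Ivel-Holt-Corve-Ness-Gale-Ivel has odd length 5, so it cannot be 2-colored; at least 3 colors are needed.
A valid assignment using 3 colors: Holt=3, Farn=2, Ness=1, Gale=2, Esk=3, Corve=2, Arden=1, Ivel=1, Dane=2. Every pair that conflicts lands in different colors.

3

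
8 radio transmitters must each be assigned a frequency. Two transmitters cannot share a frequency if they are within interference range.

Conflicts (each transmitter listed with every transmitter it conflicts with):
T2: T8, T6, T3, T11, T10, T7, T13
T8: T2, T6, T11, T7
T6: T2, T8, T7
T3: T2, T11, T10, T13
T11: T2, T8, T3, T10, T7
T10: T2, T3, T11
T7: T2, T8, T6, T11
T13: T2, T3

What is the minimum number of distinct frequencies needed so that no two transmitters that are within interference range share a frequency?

T2, T3, T11, T10 all conflict with each other, so at least 4 frequencies are needed.
4 frequencies suffice: T2=1, T8=3, T6=2, T3=3, T11=2, T10=4, T7=4, T13=2. No two conflicting transmitters share a frequency.

4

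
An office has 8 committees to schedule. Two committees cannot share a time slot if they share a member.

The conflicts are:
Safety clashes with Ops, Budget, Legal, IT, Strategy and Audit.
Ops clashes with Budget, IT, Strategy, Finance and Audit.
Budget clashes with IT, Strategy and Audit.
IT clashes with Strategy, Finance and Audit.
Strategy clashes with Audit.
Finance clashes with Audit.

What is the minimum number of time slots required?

Safety, Ops, Budget, IT, Strategy, Audit all conflict with each other, so at least 6 time slots are needed.
6 time slots suffice: time slot 1 → {Ops, Legal}; time slot 2 → {IT}; time slot 3 → {Audit}; time slot 4 → {Safety, Finance}; time slot 5 → {Strategy}; time slot 6 → {Budget}. No two conflicting committees share a time slot.

6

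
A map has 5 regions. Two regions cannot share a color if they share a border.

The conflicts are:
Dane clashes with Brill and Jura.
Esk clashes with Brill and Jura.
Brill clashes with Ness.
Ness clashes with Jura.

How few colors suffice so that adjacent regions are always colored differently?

2

Esk and Brill conflict, so at least 2 colors are needed.
One proper 2-coloring: Dane=2, Esk=2, Brill=1, Ness=2, Jura=1. No two conflicting regions share a color.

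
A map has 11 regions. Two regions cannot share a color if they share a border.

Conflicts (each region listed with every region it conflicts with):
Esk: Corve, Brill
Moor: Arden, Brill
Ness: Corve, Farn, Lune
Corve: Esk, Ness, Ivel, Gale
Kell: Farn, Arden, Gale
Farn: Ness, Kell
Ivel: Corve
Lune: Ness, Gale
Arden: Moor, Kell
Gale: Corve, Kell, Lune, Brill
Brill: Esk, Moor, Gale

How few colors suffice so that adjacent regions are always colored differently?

3

The cycle Moor-Brill-Gale-Kell-Arden-Moor has odd length 5, so it cannot be 2-colored; at least 3 colors are needed.
3 colors suffice: color 1 → {Esk, Moor, Ness, Ivel, Gale}; color 2 → {Corve, Kell, Lune, Brill}; color 3 → {Farn, Arden}. Every pair that conflicts lands in different colors.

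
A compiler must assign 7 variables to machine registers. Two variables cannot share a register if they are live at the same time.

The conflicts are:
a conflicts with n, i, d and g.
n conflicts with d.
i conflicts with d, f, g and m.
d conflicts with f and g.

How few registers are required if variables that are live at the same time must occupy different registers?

a, i, d, g pairwise conflict, so at least 4 registers are needed.
4 registers suffice: register 1 → {d, m}; register 2 → {n, i}; register 3 → {a, f}; register 4 → {g}. Every pair that conflicts lands in different registers.

4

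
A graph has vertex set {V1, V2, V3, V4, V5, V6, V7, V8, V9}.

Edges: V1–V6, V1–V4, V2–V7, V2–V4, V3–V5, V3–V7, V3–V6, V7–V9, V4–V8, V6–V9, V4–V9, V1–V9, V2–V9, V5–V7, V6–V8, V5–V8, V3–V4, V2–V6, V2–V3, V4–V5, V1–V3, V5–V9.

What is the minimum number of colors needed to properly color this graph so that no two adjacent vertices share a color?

3

V3, V5, V7 form a triangle, so at least 3 colors are needed.
One proper 3-coloring: V1=3, V2=3, V3=1, V4=2, V5=3, V6=2, V7=2, V8=1, V9=1. No two adjacent vertices share a color.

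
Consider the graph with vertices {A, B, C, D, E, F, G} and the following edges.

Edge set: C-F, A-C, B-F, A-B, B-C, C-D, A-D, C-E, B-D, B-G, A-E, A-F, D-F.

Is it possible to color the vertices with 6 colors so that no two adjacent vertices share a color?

Yes

The chromatic number is 5. A, B, C, D, F are mutually adjacent (a clique of size 5), so at least 5 colors are needed.
5 colors suffice: color red → {A, G}; color blue → {C}; color green → {B, E}; color yellow → {D}; color purple → {F}.
Since 6 ≥ 5, a proper 6-coloring certainly exists.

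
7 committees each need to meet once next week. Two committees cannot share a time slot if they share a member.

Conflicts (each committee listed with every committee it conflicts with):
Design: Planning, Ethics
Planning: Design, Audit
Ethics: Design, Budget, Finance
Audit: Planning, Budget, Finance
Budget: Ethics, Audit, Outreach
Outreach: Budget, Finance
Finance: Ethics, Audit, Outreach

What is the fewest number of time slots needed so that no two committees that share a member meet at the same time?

3

The cycle Design-Planning-Audit-Finance-Ethics-Design has odd length 5, so it cannot be 2-colored; at least 3 time slots are needed.
3 time slots suffice: Design=3, Planning=2, Ethics=1, Audit=1, Budget=2, Outreach=1, Finance=2. No two conflicting committees share a time slot.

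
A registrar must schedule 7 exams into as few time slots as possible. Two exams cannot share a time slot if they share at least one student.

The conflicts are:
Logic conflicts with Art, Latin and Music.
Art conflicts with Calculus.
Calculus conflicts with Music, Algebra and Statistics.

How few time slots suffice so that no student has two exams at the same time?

Calculus and Statistics conflict, so at least 2 time slots are needed.
2 time slots suffice: Logic=1, Art=2, Latin=2, Calculus=1, Music=2, Algebra=2, Statistics=2. Every pair that conflicts lands in different time slots.

2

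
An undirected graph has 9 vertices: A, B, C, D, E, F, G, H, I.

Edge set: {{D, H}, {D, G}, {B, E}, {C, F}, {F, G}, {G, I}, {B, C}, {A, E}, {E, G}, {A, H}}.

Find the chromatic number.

3

The cycle D-H-A-E-G-D has odd length 5, so it cannot be 2-colored; at least 3 colors are needed.
3 colors suffice: color red → {A, B, G}; color blue → {E, F, H, I}; color green → {C, D}. Each edge has distinct colors on its endpoints.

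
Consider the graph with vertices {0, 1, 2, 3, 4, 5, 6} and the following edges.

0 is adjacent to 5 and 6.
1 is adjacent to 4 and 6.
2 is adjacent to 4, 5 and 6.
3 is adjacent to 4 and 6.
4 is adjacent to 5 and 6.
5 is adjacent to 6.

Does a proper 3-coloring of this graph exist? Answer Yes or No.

2, 4, 5, 6 are mutually adjacent (a clique of size 4), so at least 4 colors are needed.
So 3 colors are not enough.

No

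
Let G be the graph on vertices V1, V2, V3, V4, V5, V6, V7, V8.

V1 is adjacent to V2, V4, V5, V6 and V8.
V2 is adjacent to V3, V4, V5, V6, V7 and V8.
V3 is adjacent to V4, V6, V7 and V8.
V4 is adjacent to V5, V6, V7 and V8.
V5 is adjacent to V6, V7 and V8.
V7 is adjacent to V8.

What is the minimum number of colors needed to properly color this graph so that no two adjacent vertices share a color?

5

V1, V2, V4, V5, V6 form a clique, so at least 5 colors are needed.
A valid assignment using 5 colors: V1=purple, V2=red, V3=green, V4=blue, V5=green, V6=yellow, V7=purple, V8=yellow. No two adjacent vertices share a color.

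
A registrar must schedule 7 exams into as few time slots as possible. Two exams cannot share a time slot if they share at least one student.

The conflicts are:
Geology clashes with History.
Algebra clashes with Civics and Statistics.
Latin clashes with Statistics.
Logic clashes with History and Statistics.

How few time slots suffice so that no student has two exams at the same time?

2

Latin and Statistics conflict, so at least 2 time slots are needed.
2 time slots suffice: Geology=2, Algebra=2, Latin=2, Logic=2, Civics=1, History=1, Statistics=1. Each listed conflict is separated.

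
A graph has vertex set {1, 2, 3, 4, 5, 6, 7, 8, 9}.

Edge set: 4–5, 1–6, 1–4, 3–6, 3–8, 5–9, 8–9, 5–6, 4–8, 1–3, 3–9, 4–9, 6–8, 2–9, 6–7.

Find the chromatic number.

3, 6, 8 form a triangle, so at least 3 colors are needed.
3 colors suffice: 1=c, 2=b, 3=b, 4=b, 5=c, 6=a, 7=b, 8=c, 9=a. Every edge joins two different colors.

3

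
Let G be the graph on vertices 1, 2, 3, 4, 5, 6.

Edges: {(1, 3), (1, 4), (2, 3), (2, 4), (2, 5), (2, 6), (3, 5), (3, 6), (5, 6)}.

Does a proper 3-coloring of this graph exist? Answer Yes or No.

No

2, 3, 5, 6 form a clique, so at least 4 colors are needed.
So 3 colors are not enough.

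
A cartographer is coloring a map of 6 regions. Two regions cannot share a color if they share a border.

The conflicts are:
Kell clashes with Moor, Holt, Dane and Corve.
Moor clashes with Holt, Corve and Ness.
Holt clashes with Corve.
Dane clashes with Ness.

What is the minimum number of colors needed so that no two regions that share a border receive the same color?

Kell, Moor, Holt, Corve are mutually in conflict, so at least 4 colors are needed.
One proper 4-coloring: Kell=1, Moor=2, Holt=3, Dane=2, Corve=4, Ness=1. No two conflicting regions share a color.

4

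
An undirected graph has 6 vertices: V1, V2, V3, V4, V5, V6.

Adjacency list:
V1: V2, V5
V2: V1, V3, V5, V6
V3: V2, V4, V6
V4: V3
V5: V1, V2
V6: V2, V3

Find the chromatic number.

3

V2, V3, V6 form a triangle, so at least 3 colors are needed.
3 colors suffice: color red → {V2, V4}; color blue → {V1, V3}; color green → {V5, V6}. Each edge has distinct colors on its endpoints.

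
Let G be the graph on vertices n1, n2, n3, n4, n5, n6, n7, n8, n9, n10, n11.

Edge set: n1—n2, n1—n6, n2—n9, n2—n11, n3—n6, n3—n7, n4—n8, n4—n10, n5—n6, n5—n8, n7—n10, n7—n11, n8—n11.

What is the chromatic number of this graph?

3

The cycle n7-n10-n4-n8-n11-n7 has odd length 5, so it cannot be 2-colored; at least 3 colors are needed.
3 colors suffice: color 1 → {n2, n6, n7, n8}; color 2 → {n1, n3, n4, n5, n9, n11}; color 3 → {n10}. No two adjacent vertices share a color.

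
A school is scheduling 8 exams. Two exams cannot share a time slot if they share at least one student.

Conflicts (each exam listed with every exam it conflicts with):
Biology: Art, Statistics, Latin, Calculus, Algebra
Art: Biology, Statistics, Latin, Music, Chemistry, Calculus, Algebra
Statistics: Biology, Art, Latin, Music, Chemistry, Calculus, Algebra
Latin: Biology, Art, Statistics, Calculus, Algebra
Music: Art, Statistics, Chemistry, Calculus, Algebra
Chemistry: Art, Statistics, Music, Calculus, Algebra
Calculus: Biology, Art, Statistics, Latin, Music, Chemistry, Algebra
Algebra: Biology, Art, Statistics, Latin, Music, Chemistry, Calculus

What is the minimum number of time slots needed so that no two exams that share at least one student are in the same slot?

Biology, Art, Statistics, Latin, Calculus, Algebra are mutually in conflict, so at least 6 time slots are needed.
6 time slots suffice: time slot 1 → {Art}; time slot 2 → {Algebra}; time slot 3 → {Statistics}; time slot 4 → {Calculus}; time slot 5 → {Biology, Music}; time slot 6 → {Latin, Chemistry}. No two conflicting exams share a time slot.

6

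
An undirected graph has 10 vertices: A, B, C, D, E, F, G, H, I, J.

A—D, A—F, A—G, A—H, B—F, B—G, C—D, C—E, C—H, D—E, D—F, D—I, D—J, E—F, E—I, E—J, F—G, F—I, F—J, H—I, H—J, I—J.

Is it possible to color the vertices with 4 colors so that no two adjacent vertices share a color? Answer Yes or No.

No

D, E, F, I, J form a clique, so at least 5 colors are needed.
So 4 colors are not enough.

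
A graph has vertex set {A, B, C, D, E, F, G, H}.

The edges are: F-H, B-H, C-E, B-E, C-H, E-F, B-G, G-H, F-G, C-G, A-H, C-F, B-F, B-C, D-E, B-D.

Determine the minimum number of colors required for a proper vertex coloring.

5

B, C, F, G, H form a clique, so at least 5 colors are needed.
5 colors suffice: color 1 → {A, B}; color 2 → {D, F}; color 3 → {E, H}; color 4 → {C}; color 5 → {G}. Each edge has distinct colors on its endpoints.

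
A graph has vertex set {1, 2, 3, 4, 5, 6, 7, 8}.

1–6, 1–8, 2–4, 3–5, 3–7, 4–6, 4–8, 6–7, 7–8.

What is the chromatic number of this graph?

1 and 8 are adjacent, so at least 2 colors are needed.
2 colors suffice: 1=red, 2=blue, 3=blue, 4=red, 5=red, 6=blue, 7=red, 8=blue. No two adjacent vertices share a color.

2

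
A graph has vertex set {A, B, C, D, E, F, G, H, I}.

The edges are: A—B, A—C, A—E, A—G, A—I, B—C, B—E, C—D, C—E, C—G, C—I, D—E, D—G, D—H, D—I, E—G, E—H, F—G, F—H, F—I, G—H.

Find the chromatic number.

4

A, B, C, E are pairwise adjacent (a clique of size 4), so at least 4 colors are needed.
4 colors suffice: color 1 → {E, I}; color 2 → {B, G}; color 3 → {C, H}; color 4 → {A, D, F}. Every edge joins two different colors.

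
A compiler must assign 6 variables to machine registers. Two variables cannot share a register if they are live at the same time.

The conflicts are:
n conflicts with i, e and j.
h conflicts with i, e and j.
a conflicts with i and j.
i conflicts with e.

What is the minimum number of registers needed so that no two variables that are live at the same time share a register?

3

h, i, e are mutually in conflict, so at least 3 registers are needed.
3 registers suffice: register 1 → {i, j}; register 2 → {n, h, a}; register 3 → {e}. No two conflicting variables share a register.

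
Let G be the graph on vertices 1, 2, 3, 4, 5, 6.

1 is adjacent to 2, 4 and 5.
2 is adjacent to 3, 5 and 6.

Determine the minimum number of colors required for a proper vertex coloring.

1, 2, 5 are pairwise adjacent, so at least 3 colors are needed.
3 colors suffice: 1=blue, 2=red, 3=blue, 4=red, 5=green, 6=blue. No two adjacent vertices share a color.

3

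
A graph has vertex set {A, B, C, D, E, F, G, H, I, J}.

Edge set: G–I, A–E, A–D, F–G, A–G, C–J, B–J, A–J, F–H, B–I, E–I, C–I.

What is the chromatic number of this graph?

3

The cycle J-A-G-I-C-J has odd length 5, so it cannot be 2-colored; at least 3 colors are needed.
3 colors suffice: A=red, B=green, C=green, D=blue, E=blue, F=red, G=blue, H=blue, I=red, J=blue. Each edge has distinct colors on its endpoints.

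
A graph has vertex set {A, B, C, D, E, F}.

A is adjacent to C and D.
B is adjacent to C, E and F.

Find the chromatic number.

2

A and D are adjacent, so at least 2 colors are needed.
2 colors suffice: color 1 → {A, B}; color 2 → {C, D, E, F}. Each edge has distinct colors on its endpoints.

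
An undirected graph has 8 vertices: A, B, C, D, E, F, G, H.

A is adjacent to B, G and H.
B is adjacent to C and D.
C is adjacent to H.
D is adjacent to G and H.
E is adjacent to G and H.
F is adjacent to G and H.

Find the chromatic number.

A and H are adjacent, so at least 2 colors are needed.
2 colors suffice: color 1 → {B, G, H}; color 2 → {A, C, D, E, F}. Every edge joins two different colors.

2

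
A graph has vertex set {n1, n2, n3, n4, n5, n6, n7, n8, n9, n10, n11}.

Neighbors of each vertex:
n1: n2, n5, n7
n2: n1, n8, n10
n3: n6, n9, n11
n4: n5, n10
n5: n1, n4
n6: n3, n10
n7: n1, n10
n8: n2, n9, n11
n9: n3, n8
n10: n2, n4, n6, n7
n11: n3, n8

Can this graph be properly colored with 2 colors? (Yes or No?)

The cycle n5-n1-n2-n10-n4-n5 has odd length 5, so it cannot be 2-colored; at least 3 colors are needed.
So 2 colors are not enough.

No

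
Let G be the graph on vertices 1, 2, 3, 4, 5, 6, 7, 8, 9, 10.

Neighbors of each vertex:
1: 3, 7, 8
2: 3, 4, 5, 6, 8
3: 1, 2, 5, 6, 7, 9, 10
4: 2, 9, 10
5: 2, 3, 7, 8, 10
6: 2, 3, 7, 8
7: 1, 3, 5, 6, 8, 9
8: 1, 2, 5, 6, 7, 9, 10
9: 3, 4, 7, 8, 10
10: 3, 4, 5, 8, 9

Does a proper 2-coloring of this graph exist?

No

4, 9, 10 are pairwise adjacent, so at least 3 colors are needed.
So 2 colors are not enough.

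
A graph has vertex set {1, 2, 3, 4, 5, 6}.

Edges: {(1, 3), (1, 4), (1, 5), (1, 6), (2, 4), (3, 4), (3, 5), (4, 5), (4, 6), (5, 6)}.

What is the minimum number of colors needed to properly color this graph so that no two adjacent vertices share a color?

1, 3, 4, 5 are pairwise adjacent (a clique of size 4), so at least 4 colors are needed.
One proper 4-coloring: 1=b, 2=b, 3=d, 4=a, 5=c, 6=d. No two adjacent vertices share a color.

4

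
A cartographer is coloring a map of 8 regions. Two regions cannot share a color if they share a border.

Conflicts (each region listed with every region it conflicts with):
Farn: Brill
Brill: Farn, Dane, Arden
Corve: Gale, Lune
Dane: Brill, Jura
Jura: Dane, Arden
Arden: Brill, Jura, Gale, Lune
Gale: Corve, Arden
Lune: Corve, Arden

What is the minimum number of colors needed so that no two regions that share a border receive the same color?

2

Brill and Dane conflict, so at least 2 colors are needed.
2 colors suffice: color 1 → {Farn, Corve, Dane, Arden}; color 2 → {Brill, Jura, Gale, Lune}. Every pair that conflicts lands in different colors.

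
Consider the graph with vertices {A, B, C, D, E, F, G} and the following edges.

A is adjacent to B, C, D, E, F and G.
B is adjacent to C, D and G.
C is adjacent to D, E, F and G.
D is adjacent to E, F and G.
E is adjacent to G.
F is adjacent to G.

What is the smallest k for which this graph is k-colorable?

5

A, C, D, F, G form a clique, so at least 5 colors are needed.
5 colors suffice: color 1 → {G}; color 2 → {C}; color 3 → {A}; color 4 → {D}; color 5 → {B, E, F}. No two adjacent vertices share a color.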